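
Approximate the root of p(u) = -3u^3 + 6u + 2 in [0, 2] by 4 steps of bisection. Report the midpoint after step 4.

p(1) = 5 > 0, so the root lies in [1, 2]
p(1.5) = 0.875 > 0, so the root lies in [1.5, 2]
p(1.75) = -3.578125 < 0, so the root lies in [1.5, 1.75]
p(1.625) = -1.123 < 0, so the root lies in [1.5, 1.625]

1.625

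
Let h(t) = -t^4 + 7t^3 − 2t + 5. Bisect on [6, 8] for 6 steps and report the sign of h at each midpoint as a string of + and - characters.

-+++++

t = 7 gives h = -9, negative; keep [6, 7]
t = 6.5 gives h = 129.3125, positive; keep [6.5, 7]
t = 6.75 gives h = 68.386719, positive; keep [6.75, 7]
t = 6.875 gives h = 31.8689, positive; keep [6.875, 7]
t = 6.9375 gives h = 11.9934, positive; keep [6.9375, 7]
t = 6.96875 gives h = 1.6383, positive; keep [6.96875, 7]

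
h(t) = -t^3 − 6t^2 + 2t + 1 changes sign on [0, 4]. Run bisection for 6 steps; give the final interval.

[0.5625, 0.625]

midpoint 2: h = -27 < 0 → [0, 2]
midpoint 1: h = -4 < 0 → [0, 1]
midpoint 0.5: h = 0.375 > 0 → [0.5, 1]
midpoint 0.75: h = -1.2969 < 0 → [0.5, 0.75]
midpoint 0.625: h = -0.3379 < 0 → [0.5, 0.625]
midpoint 0.5625: h = 0.0486 > 0 → [0.5625, 0.625]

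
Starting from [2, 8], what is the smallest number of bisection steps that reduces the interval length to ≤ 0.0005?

Width after n steps is 6/2^n. Need 2^n ≥ 6/0.0005 = 12000.
2^13 = 8192 < 12000 ≤ 2^14 = 16384, so n = 14.

14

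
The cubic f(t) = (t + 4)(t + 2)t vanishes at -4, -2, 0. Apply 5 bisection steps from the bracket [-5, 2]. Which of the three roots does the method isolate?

m = -1.5, f(m) = -1.875 (−); new bracket [-1.5, 2]
m = 0.25, f(m) = 2.390625 (+); new bracket [-1.5, 0.25]
m = -0.625, f(m) = -2.900391 (−); new bracket [-0.625, 0.25]
m = -0.1875, f(m) = -1.2957 (−); new bracket [-0.1875, 0.25]
m = 0.03125, f(m) = 0.2559 (+); new bracket [-0.1875, 0.03125]

0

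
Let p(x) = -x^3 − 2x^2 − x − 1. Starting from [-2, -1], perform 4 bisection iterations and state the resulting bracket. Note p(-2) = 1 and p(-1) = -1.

[-1.8125, -1.75]

p(-1.5) = -0.625 < 0, so the root lies in [-2, -1.5]
p(-1.75) = -0.015625 < 0, so the root lies in [-2, -1.75]
p(-1.875) = 0.435547 > 0, so the root lies in [-1.875, -1.75]
p(-1.8125) = 0.1965 > 0, so the root lies in [-1.8125, -1.75]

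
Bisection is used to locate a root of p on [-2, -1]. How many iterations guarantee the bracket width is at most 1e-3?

Width after n steps is 1/2^n. Need 2^n ≥ 1/1e-3 = 1000.
2^9 = 512 < 1000 ≤ 2^10 = 1024, so n = 10.

10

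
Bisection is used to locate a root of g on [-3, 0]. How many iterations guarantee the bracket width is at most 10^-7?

25

Width after n steps is 3/2^n. Need 2^n ≥ 3/10^-7 = 30000000.
2^24 = 16777216 < 30000000 ≤ 2^25 = 33554432, so n = 25.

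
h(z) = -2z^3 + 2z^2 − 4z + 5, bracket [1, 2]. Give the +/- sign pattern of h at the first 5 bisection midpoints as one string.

z = 1.5 gives h = -3.25, negative; keep [1, 1.5]
z = 1.25 gives h = -0.78125, negative; keep [1, 1.25]
z = 1.125 gives h = 0.183594, positive; keep [1.125, 1.25]
z = 1.1875 gives h = -0.2788, negative; keep [1.125, 1.1875]
z = 1.15625 gives h = -0.0428, negative; keep [1.125, 1.15625]

--+--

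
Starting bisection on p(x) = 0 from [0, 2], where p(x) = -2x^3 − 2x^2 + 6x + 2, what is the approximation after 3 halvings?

1.25

m = 1, p(m) = 4 (+); new bracket [1, 2]
m = 1.5, p(m) = -0.25 (−); new bracket [1, 1.5]
m = 1.25, p(m) = 2.46875 (+); new bracket [1.25, 1.5]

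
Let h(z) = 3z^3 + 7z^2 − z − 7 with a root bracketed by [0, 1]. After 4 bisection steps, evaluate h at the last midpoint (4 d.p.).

z = 0.5 gives h = -5.375, negative; keep [0.5, 1]
z = 0.75 gives h = -2.546875, negative; keep [0.75, 1]
z = 0.875 gives h = -0.505859, negative; keep [0.875, 1]
z = 0.9375 gives h = 0.6868, positive; keep [0.875, 0.9375]

0.6868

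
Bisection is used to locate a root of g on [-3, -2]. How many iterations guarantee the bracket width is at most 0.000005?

Width after n steps is 1/2^n. Need 2^n ≥ 1/0.000005 = 200000.
2^17 = 131072 < 200000 ≤ 2^18 = 262144, so n = 18.

18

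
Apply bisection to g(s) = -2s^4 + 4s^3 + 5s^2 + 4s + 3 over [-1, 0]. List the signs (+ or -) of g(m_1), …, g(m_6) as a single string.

++-+--

g(-0.5) = 1.625 > 0, so the root lies in [-1, -0.5]
g(-0.75) = 0.492188 > 0, so the root lies in [-1, -0.75]
g(-0.875) = -0.523926 < 0, so the root lies in [-0.875, -0.75]
g(-0.8125) = 0.0337 > 0, so the root lies in [-0.875, -0.8125]
g(-0.84375) = -0.2318 < 0, so the root lies in [-0.84375, -0.8125]
g(-0.828125) = -0.0958 < 0, so the root lies in [-0.828125, -0.8125]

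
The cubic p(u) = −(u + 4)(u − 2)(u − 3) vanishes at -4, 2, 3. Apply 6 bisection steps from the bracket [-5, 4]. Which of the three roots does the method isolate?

-4

u = -0.5 gives p = -30.625, negative; keep [-5, -0.5]
u = -2.75 gives p = -34.140625, negative; keep [-5, -2.75]
u = -3.875 gives p = -5.048828, negative; keep [-5, -3.875]
u = -4.4375 gives p = 20.947, positive; keep [-4.4375, -3.875]
u = -4.15625 gives p = 6.8837, positive; keep [-4.15625, -3.875]
u = -4.015625 gives p = 0.6594, positive; keep [-4.015625, -3.875]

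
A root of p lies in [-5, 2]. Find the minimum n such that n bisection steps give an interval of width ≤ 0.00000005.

28

Width after n steps is 7/2^n. Need 2^n ≥ 7/0.00000005 = 140000000.
2^27 = 134217728 < 140000000 ≤ 2^28 = 268435456, so n = 28.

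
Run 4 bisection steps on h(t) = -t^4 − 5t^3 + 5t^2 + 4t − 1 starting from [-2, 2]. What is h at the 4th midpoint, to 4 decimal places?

0.6055

t = 0 gives h = -1, negative; keep [-2, 0]
t = -1 gives h = 4, positive; keep [-1, 0]
t = -0.5 gives h = -1.1875, negative; keep [-1, -0.5]
t = -0.75 gives h = 0.6055, positive; keep [-0.75, -0.5]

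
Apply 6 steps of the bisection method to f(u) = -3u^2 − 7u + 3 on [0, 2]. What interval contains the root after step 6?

midpoint 1: f = -7 < 0 → [0, 1]
midpoint 0.5: f = -1.25 < 0 → [0, 0.5]
midpoint 0.25: f = 1.0625 > 0 → [0.25, 0.5]
midpoint 0.375: f = -0.0469 < 0 → [0.25, 0.375]
midpoint 0.3125: f = 0.5195 > 0 → [0.3125, 0.375]
midpoint 0.34375: f = 0.2393 > 0 → [0.34375, 0.375]

[0.34375, 0.375]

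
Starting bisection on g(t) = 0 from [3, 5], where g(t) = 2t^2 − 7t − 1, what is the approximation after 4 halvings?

midpoint 4: g = 3 > 0 → [3, 4]
midpoint 3.5: g = -1 < 0 → [3.5, 4]
midpoint 3.75: g = 0.875 > 0 → [3.5, 3.75]
midpoint 3.625: g = -0.0938 < 0 → [3.625, 3.75]

3.625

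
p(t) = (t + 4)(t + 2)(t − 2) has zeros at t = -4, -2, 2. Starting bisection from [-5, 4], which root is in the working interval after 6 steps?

2

t = -0.5 gives p = -13.125, negative; keep [-0.5, 4]
t = 1.75 gives p = -5.390625, negative; keep [1.75, 4]
t = 2.875 gives p = 29.326172, positive; keep [1.75, 2.875]
t = 2.3125 gives p = 8.5071, positive; keep [1.75, 2.3125]
t = 2.03125 gives p = 0.7598, positive; keep [1.75, 2.03125]
t = 1.890625 gives p = -2.5067, negative; keep [1.890625, 2.03125]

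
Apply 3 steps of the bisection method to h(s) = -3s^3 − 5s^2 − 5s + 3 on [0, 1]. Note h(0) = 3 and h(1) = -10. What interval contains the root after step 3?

[0.375, 0.5]

midpoint 0.5: h = -1.125 < 0 → [0, 0.5]
midpoint 0.25: h = 1.390625 > 0 → [0.25, 0.5]
midpoint 0.375: h = 0.263672 > 0 → [0.375, 0.5]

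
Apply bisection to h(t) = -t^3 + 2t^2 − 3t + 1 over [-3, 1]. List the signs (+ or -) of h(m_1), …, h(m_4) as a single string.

++-+

t = -1 gives h = 7, positive; keep [-1, 1]
t = 0 gives h = 1, positive; keep [0, 1]
t = 0.5 gives h = -0.125, negative; keep [0, 0.5]
t = 0.25 gives h = 0.3594, positive; keep [0.25, 0.5]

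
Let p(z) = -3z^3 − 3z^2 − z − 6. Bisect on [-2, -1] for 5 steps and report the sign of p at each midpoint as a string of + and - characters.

-++-+

m = -1.5, p(m) = -1.125 (−); new bracket [-2, -1.5]
m = -1.75, p(m) = 2.640625 (+); new bracket [-1.75, -1.5]
m = -1.625, p(m) = 0.576172 (+); new bracket [-1.625, -1.5]
m = -1.5625, p(m) = -0.3176 (−); new bracket [-1.625, -1.5625]
m = -1.59375, p(m) = 0.1182 (+); new bracket [-1.59375, -1.5625]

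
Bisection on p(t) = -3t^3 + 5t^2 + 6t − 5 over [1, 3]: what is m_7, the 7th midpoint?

2.234375

p(2) = 3 > 0, so the root lies in [2, 3]
p(2.5) = -5.625 < 0, so the root lies in [2, 2.5]
p(2.25) = -0.359375 < 0, so the root lies in [2, 2.25]
p(2.125) = 1.541 > 0, so the root lies in [2.125, 2.25]
p(2.1875) = 0.6482 > 0, so the root lies in [2.1875, 2.25]
p(2.21875) = 0.159 > 0, so the root lies in [2.21875, 2.25]
p(2.234375) = -0.0965 < 0, so the root lies in [2.21875, 2.234375]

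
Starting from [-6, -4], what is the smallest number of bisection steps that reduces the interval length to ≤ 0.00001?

Width after n steps is 2/2^n. Need 2^n ≥ 2/0.00001 = 200000.
2^17 = 131072 < 200000 ≤ 2^18 = 262144, so n = 18.

18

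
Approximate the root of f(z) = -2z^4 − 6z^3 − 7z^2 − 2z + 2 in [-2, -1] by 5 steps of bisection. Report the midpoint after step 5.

midpoint -1.5: f = -0.625 < 0 → [-1.5, -1]
midpoint -1.25: f = 0.398438 > 0 → [-1.5, -1.25]
midpoint -1.375: f = -0.035645 < 0 → [-1.375, -1.25]
midpoint -1.3125: f = 0.1972 > 0 → [-1.375, -1.3125]
midpoint -1.34375: f = 0.0852 > 0 → [-1.375, -1.34375]

-1.34375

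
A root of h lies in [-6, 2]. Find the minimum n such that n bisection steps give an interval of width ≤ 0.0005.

14

Width after n steps is 8/2^n. Need 2^n ≥ 8/0.0005 = 16000.
2^13 = 8192 < 16000 ≤ 2^14 = 16384, so n = 14.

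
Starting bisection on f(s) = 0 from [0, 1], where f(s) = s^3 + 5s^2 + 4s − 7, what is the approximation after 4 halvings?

midpoint 0.5: f = -3.625 < 0 → [0.5, 1]
midpoint 0.75: f = -0.765625 < 0 → [0.75, 1]
midpoint 0.875: f = 0.998047 > 0 → [0.75, 0.875]
midpoint 0.8125: f = 0.0872 > 0 → [0.75, 0.8125]

0.8125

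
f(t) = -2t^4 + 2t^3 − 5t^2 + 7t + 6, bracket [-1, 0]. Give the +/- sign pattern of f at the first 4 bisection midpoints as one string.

t = -0.5 gives f = 0.875, positive; keep [-1, -0.5]
t = -0.75 gives f = -3.539062, negative; keep [-0.75, -0.5]
t = -0.625 gives f = -1.121582, negative; keep [-0.625, -0.5]
t = -0.5625 gives f = -0.0757, negative; keep [-0.5625, -0.5]

+---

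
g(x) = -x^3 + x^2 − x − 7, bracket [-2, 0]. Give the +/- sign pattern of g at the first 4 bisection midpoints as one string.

-+--

g(-1) = -4 < 0, so the root lies in [-2, -1]
g(-1.5) = 0.125 > 0, so the root lies in [-1.5, -1]
g(-1.25) = -2.234375 < 0, so the root lies in [-1.5, -1.25]
g(-1.375) = -1.1348 < 0, so the root lies in [-1.5, -1.375]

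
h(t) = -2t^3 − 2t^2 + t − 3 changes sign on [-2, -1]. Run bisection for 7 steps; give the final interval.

[-1.765625, -1.7578125]

h(-1.5) = -2.25 < 0, so the root lies in [-2, -1.5]
h(-1.75) = -0.15625 < 0, so the root lies in [-2, -1.75]
h(-1.875) = 1.277344 > 0, so the root lies in [-1.875, -1.75]
h(-1.8125) = 0.5259 > 0, so the root lies in [-1.8125, -1.75]
h(-1.78125) = 0.1763 > 0, so the root lies in [-1.78125, -1.75]
h(-1.765625) = 0.0079 > 0, so the root lies in [-1.765625, -1.75]
h(-1.7578125) = -0.0747 < 0, so the root lies in [-1.765625, -1.7578125]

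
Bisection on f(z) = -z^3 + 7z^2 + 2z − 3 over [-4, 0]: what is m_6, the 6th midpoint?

m = -2, f(m) = 29 (+); new bracket [-2, 0]
m = -1, f(m) = 3 (+); new bracket [-1, 0]
m = -0.5, f(m) = -2.125 (−); new bracket [-1, -0.5]
m = -0.75, f(m) = -0.1406 (−); new bracket [-1, -0.75]
m = -0.875, f(m) = 1.2793 (+); new bracket [-0.875, -0.75]
m = -0.8125, f(m) = 0.5325 (+); new bracket [-0.8125, -0.75]

-0.8125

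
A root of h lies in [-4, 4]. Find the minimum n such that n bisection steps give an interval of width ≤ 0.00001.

20

Width after n steps is 8/2^n. Need 2^n ≥ 8/0.00001 = 800000.
2^19 = 524288 < 800000 ≤ 2^20 = 1048576, so n = 20.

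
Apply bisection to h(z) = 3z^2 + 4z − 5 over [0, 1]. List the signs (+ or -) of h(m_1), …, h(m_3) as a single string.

--+

z = 0.5 gives h = -2.25, negative; keep [0.5, 1]
z = 0.75 gives h = -0.3125, negative; keep [0.75, 1]
z = 0.875 gives h = 0.796875, positive; keep [0.75, 0.875]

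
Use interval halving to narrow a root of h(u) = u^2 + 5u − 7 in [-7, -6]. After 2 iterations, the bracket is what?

m = -6.5, h(m) = 2.75 (+); new bracket [-6.5, -6]
m = -6.25, h(m) = 0.8125 (+); new bracket [-6.25, -6]

[-6.25, -6]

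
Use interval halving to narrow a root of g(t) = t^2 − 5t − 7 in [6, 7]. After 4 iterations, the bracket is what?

[6.125, 6.1875]

g(6.5) = 2.75 > 0, so the root lies in [6, 6.5]
g(6.25) = 0.8125 > 0, so the root lies in [6, 6.25]
g(6.125) = -0.109375 < 0, so the root lies in [6.125, 6.25]
g(6.1875) = 0.3477 > 0, so the root lies in [6.125, 6.1875]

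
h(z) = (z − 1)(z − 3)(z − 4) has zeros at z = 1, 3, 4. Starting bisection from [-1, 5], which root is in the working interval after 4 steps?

h(2) = 2 > 0, so the root lies in [-1, 2]
h(0.5) = -4.375 < 0, so the root lies in [0.5, 2]
h(1.25) = 1.203125 > 0, so the root lies in [0.5, 1.25]
h(0.875) = -0.8301 < 0, so the root lies in [0.875, 1.25]

1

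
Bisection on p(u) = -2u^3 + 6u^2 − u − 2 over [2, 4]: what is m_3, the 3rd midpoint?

2.75

midpoint 3: p = -5 < 0 → [2, 3]
midpoint 2.5: p = 1.75 > 0 → [2.5, 3]
midpoint 2.75: p = -0.96875 < 0 → [2.5, 2.75]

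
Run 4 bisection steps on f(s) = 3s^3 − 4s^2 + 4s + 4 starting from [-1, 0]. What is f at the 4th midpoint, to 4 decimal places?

midpoint -0.5: f = 0.625 > 0 → [-1, -0.5]
midpoint -0.75: f = -2.515625 < 0 → [-0.75, -0.5]
midpoint -0.625: f = -0.794922 < 0 → [-0.625, -0.5]
midpoint -0.5625: f = -0.0496 < 0 → [-0.5625, -0.5]

-0.0496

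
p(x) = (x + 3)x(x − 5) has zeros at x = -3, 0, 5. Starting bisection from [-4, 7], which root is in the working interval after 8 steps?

5

x = 1.5 gives p = -23.625, negative; keep [1.5, 7]
x = 4.25 gives p = -23.109375, negative; keep [4.25, 7]
x = 5.625 gives p = 30.322266, positive; keep [4.25, 5.625]
x = 4.9375 gives p = -2.4495, negative; keep [4.9375, 5.625]
x = 5.28125 gives p = 12.3006, positive; keep [4.9375, 5.28125]
x = 5.109375 gives p = 4.5318, positive; keep [4.9375, 5.109375]
x = 5.0234375 gives p = 0.9447, positive; keep [4.9375, 5.0234375]
x = 4.98046875 gives p = -0.7763, negative; keep [4.98046875, 5.0234375]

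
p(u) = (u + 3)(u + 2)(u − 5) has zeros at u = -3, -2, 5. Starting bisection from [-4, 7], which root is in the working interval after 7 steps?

u = 1.5 gives p = -55.125, negative; keep [1.5, 7]
u = 4.25 gives p = -33.984375, negative; keep [4.25, 7]
u = 5.625 gives p = 41.103516, positive; keep [4.25, 5.625]
u = 4.9375 gives p = -3.4417, negative; keep [4.9375, 5.625]
u = 5.28125 gives p = 16.9588, positive; keep [4.9375, 5.28125]
u = 5.109375 gives p = 6.3058, positive; keep [4.9375, 5.109375]
u = 5.0234375 gives p = 1.3208, positive; keep [4.9375, 5.0234375]

5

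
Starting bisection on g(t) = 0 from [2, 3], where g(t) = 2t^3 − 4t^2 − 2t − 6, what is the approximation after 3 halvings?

g(2.5) = -4.75 < 0, so the root lies in [2.5, 3]
g(2.75) = -0.15625 < 0, so the root lies in [2.75, 3]
g(2.875) = 2.714844 > 0, so the root lies in [2.75, 2.875]

2.875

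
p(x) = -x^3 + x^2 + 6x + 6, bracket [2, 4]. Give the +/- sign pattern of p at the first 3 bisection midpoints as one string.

p(3) = 6 > 0, so the root lies in [3, 4]
p(3.5) = -3.625 < 0, so the root lies in [3, 3.5]
p(3.25) = 1.734375 > 0, so the root lies in [3.25, 3.5]

+-+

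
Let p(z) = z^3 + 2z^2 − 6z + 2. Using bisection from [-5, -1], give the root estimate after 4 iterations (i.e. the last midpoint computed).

m = -3, p(m) = 11 (+); new bracket [-5, -3]
m = -4, p(m) = -6 (−); new bracket [-4, -3]
m = -3.5, p(m) = 4.625 (+); new bracket [-4, -3.5]
m = -3.75, p(m) = -0.1094 (−); new bracket [-3.75, -3.5]

-3.75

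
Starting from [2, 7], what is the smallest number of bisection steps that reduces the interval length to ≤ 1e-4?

Width after n steps is 5/2^n. Need 2^n ≥ 5/1e-4 = 50000.
2^15 = 32768 < 50000 ≤ 2^16 = 65536, so n = 16.

16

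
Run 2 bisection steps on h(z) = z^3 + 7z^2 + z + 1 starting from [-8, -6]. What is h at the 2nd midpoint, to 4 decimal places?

midpoint -7: h = -6 < 0 → [-7, -6]
midpoint -6.5: h = 15.625 > 0 → [-7, -6.5]

15.6250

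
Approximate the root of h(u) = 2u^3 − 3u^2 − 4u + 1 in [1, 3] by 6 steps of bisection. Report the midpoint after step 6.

2.28125

m = 2, h(m) = -3 (−); new bracket [2, 3]
m = 2.5, h(m) = 3.5 (+); new bracket [2, 2.5]
m = 2.25, h(m) = -0.40625 (−); new bracket [2.25, 2.5]
m = 2.375, h(m) = 1.3711 (+); new bracket [2.25, 2.375]
m = 2.3125, h(m) = 0.4399 (+); new bracket [2.25, 2.3125]
m = 2.28125, h(m) = 0.0064 (+); new bracket [2.25, 2.28125]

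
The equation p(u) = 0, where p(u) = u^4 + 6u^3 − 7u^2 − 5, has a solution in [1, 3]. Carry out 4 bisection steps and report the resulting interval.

p(2) = 31 > 0, so the root lies in [1, 2]
p(1.5) = 4.5625 > 0, so the root lies in [1, 1.5]
p(1.25) = -1.777344 < 0, so the root lies in [1.25, 1.5]
p(1.375) = 0.9377 > 0, so the root lies in [1.25, 1.375]

[1.25, 1.375]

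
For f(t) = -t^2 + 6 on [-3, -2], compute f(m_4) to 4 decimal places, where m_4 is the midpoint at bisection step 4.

0.0586

m = -2.5, f(m) = -0.25 (−); new bracket [-2.5, -2]
m = -2.25, f(m) = 0.9375 (+); new bracket [-2.5, -2.25]
m = -2.375, f(m) = 0.359375 (+); new bracket [-2.5, -2.375]
m = -2.4375, f(m) = 0.0586 (+); new bracket [-2.5, -2.4375]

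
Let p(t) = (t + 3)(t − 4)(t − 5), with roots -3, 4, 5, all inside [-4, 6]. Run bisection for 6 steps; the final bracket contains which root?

-3

p(1) = 48 > 0, so the root lies in [-4, 1]
p(-1.5) = 53.625 > 0, so the root lies in [-4, -1.5]
p(-2.75) = 13.078125 > 0, so the root lies in [-4, -2.75]
p(-3.375) = -23.1621 < 0, so the root lies in [-3.375, -2.75]
p(-3.0625) = -3.5588 < 0, so the root lies in [-3.0625, -2.75]
p(-2.90625) = 5.119 > 0, so the root lies in [-3.0625, -2.90625]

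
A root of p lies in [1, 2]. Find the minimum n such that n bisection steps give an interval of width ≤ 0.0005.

Width after n steps is 1/2^n. Need 2^n ≥ 1/0.0005 = 2000.
2^10 = 1024 < 2000 ≤ 2^11 = 2048, so n = 11.

11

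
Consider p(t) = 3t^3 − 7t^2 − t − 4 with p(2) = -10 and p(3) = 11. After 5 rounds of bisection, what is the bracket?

[2.625, 2.65625]

m = 2.5, p(m) = -3.375 (−); new bracket [2.5, 3]
m = 2.75, p(m) = 2.703125 (+); new bracket [2.5, 2.75]
m = 2.625, p(m) = -0.595703 (−); new bracket [2.625, 2.75]
m = 2.6875, p(m) = 0.9866 (+); new bracket [2.625, 2.6875]
m = 2.65625, p(m) = 0.1789 (+); new bracket [2.625, 2.65625]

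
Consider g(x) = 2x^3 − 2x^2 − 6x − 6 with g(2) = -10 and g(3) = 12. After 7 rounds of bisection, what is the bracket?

x = 2.5 gives g = -2.25, negative; keep [2.5, 3]
x = 2.75 gives g = 3.96875, positive; keep [2.5, 2.75]
x = 2.625 gives g = 0.644531, positive; keep [2.5, 2.625]
x = 2.5625 gives g = -0.855, negative; keep [2.5625, 2.625]
x = 2.59375 gives g = -0.1185, negative; keep [2.59375, 2.625]
x = 2.609375 gives g = 0.2597, positive; keep [2.59375, 2.609375]
x = 2.6015625 gives g = 0.0698, positive; keep [2.59375, 2.6015625]

[2.59375, 2.6015625]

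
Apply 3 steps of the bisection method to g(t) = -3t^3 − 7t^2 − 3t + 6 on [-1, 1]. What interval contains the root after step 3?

[0.5, 0.75]

m = 0, g(m) = 6 (+); new bracket [0, 1]
m = 0.5, g(m) = 2.375 (+); new bracket [0.5, 1]
m = 0.75, g(m) = -1.453125 (−); new bracket [0.5, 0.75]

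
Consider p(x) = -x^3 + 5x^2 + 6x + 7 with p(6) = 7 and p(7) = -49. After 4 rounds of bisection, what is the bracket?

[6.125, 6.1875]

p(6.5) = -17.375 < 0, so the root lies in [6, 6.5]
p(6.25) = -4.328125 < 0, so the root lies in [6, 6.25]
p(6.125) = 1.544922 > 0, so the root lies in [6.125, 6.25]
p(6.1875) = -1.3386 < 0, so the root lies in [6.125, 6.1875]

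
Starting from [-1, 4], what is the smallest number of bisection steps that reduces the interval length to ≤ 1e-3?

13

Width after n steps is 5/2^n. Need 2^n ≥ 5/1e-3 = 5000.
2^12 = 4096 < 5000 ≤ 2^13 = 8192, so n = 13.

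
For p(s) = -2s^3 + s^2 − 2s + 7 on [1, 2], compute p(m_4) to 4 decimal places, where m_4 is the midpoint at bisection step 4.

0.2505

s = 1.5 gives p = -0.5, negative; keep [1, 1.5]
s = 1.25 gives p = 2.15625, positive; keep [1.25, 1.5]
s = 1.375 gives p = 0.941406, positive; keep [1.375, 1.5]
s = 1.4375 gives p = 0.2505, positive; keep [1.4375, 1.5]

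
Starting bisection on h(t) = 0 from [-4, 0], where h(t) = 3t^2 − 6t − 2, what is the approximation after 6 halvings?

h(-2) = 22 > 0, so the root lies in [-2, 0]
h(-1) = 7 > 0, so the root lies in [-1, 0]
h(-0.5) = 1.75 > 0, so the root lies in [-0.5, 0]
h(-0.25) = -0.3125 < 0, so the root lies in [-0.5, -0.25]
h(-0.375) = 0.6719 > 0, so the root lies in [-0.375, -0.25]
h(-0.3125) = 0.168 > 0, so the root lies in [-0.3125, -0.25]

-0.3125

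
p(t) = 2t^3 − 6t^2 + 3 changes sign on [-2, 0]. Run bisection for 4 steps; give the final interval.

[-0.75, -0.625]

p(-1) = -5 < 0, so the root lies in [-1, 0]
p(-0.5) = 1.25 > 0, so the root lies in [-1, -0.5]
p(-0.75) = -1.21875 < 0, so the root lies in [-0.75, -0.5]
p(-0.625) = 0.168 > 0, so the root lies in [-0.75, -0.625]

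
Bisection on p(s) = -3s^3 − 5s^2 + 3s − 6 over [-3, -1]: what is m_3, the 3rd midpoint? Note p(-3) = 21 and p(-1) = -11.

-2.25

s = -2 gives p = -8, negative; keep [-3, -2]
s = -2.5 gives p = 2.125, positive; keep [-2.5, -2]
s = -2.25 gives p = -3.890625, negative; keep [-2.5, -2.25]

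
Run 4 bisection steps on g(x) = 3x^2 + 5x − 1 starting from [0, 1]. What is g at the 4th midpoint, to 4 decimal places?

g(0.5) = 2.25 > 0, so the root lies in [0, 0.5]
g(0.25) = 0.4375 > 0, so the root lies in [0, 0.25]
g(0.125) = -0.328125 < 0, so the root lies in [0.125, 0.25]
g(0.1875) = 0.043 > 0, so the root lies in [0.125, 0.1875]

0.0430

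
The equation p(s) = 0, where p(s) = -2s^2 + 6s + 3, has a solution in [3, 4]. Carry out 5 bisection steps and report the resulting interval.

m = 3.5, p(m) = -0.5 (−); new bracket [3, 3.5]
m = 3.25, p(m) = 1.375 (+); new bracket [3.25, 3.5]
m = 3.375, p(m) = 0.46875 (+); new bracket [3.375, 3.5]
m = 3.4375, p(m) = -0.0078 (−); new bracket [3.375, 3.4375]
m = 3.40625, p(m) = 0.2324 (+); new bracket [3.40625, 3.4375]

[3.40625, 3.4375]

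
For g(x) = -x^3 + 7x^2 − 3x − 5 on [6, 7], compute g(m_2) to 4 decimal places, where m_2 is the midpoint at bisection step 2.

5.5469

m = 6.5, g(m) = -3.375 (−); new bracket [6, 6.5]
m = 6.25, g(m) = 5.546875 (+); new bracket [6.25, 6.5]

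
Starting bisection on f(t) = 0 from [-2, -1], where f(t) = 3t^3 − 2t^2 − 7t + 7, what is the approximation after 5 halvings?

t = -1.5 gives f = 2.875, positive; keep [-2, -1.5]
t = -1.75 gives f = -2.953125, negative; keep [-1.75, -1.5]
t = -1.625 gives f = 0.220703, positive; keep [-1.75, -1.625]
t = -1.6875 gives f = -1.2991, negative; keep [-1.6875, -1.625]
t = -1.65625 gives f = -0.5227, negative; keep [-1.65625, -1.625]

-1.65625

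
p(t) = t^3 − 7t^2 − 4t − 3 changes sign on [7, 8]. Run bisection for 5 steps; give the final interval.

m = 7.5, p(m) = -4.875 (−); new bracket [7.5, 8]
m = 7.75, p(m) = 11.046875 (+); new bracket [7.5, 7.75]
m = 7.625, p(m) = 2.837891 (+); new bracket [7.5, 7.625]
m = 7.5625, p(m) = -1.0798 (−); new bracket [7.5625, 7.625]
m = 7.59375, p(m) = 0.8636 (+); new bracket [7.5625, 7.59375]

[7.5625, 7.59375]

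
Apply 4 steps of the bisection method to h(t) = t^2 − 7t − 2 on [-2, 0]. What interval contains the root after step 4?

[-0.375, -0.25]

midpoint -1: h = 6 > 0 → [-1, 0]
midpoint -0.5: h = 1.75 > 0 → [-0.5, 0]
midpoint -0.25: h = -0.1875 < 0 → [-0.5, -0.25]
midpoint -0.375: h = 0.7656 > 0 → [-0.375, -0.25]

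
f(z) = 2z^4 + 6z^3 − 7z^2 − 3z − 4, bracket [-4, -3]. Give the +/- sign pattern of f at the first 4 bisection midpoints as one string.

--+-

m = -3.5, f(m) = -36.375 (−); new bracket [-4, -3.5]
m = -3.75, f(m) = -12.085938 (−); new bracket [-4, -3.75]
m = -3.875, f(m) = 4.340332 (+); new bracket [-3.875, -3.75]
m = -3.8125, f(m) = -4.2588 (−); new bracket [-3.875, -3.8125]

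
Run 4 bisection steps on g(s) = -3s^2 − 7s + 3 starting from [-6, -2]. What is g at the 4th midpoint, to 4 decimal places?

-0.4375

midpoint -4: g = -17 < 0 → [-4, -2]
midpoint -3: g = -3 < 0 → [-3, -2]
midpoint -2.5: g = 1.75 > 0 → [-3, -2.5]
midpoint -2.75: g = -0.4375 < 0 → [-2.75, -2.5]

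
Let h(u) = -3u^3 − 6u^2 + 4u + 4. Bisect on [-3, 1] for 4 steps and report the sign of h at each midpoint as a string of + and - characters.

h(-1) = -3 < 0, so the root lies in [-3, -1]
h(-2) = -4 < 0, so the root lies in [-3, -2]
h(-2.5) = 3.375 > 0, so the root lies in [-2.5, -2]
h(-2.25) = -1.2031 < 0, so the root lies in [-2.5, -2.25]

--+-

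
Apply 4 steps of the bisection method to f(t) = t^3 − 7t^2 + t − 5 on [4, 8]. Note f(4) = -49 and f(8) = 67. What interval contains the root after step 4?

midpoint 6: f = -35 < 0 → [6, 8]
midpoint 7: f = 2 > 0 → [6, 7]
midpoint 6.5: f = -19.625 < 0 → [6.5, 7]
midpoint 6.75: f = -9.6406 < 0 → [6.75, 7]

[6.75, 7]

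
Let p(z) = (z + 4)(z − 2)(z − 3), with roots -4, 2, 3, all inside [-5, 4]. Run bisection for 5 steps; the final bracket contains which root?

p(-0.5) = 30.625 > 0, so the root lies in [-5, -0.5]
p(-2.75) = 34.140625 > 0, so the root lies in [-5, -2.75]
p(-3.875) = 5.048828 > 0, so the root lies in [-5, -3.875]
p(-4.4375) = -20.947 < 0, so the root lies in [-4.4375, -3.875]
p(-4.15625) = -6.8837 < 0, so the root lies in [-4.15625, -3.875]

-4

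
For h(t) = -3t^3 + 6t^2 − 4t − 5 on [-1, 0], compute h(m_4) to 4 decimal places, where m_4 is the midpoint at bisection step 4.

m = -0.5, h(m) = -1.125 (−); new bracket [-1, -0.5]
m = -0.75, h(m) = 2.640625 (+); new bracket [-0.75, -0.5]
m = -0.625, h(m) = 0.576172 (+); new bracket [-0.625, -0.5]
m = -0.5625, h(m) = -0.3176 (−); new bracket [-0.625, -0.5625]

-0.3176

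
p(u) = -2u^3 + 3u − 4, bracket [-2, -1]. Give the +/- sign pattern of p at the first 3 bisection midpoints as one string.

midpoint -1.5: p = -1.75 < 0 → [-2, -1.5]
midpoint -1.75: p = 1.46875 > 0 → [-1.75, -1.5]
midpoint -1.625: p = -0.292969 < 0 → [-1.75, -1.625]

-+-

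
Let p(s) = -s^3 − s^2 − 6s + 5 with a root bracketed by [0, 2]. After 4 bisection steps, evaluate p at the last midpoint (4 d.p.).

s = 1 gives p = -3, negative; keep [0, 1]
s = 0.5 gives p = 1.625, positive; keep [0.5, 1]
s = 0.75 gives p = -0.484375, negative; keep [0.5, 0.75]
s = 0.625 gives p = 0.6152, positive; keep [0.625, 0.75]

0.6152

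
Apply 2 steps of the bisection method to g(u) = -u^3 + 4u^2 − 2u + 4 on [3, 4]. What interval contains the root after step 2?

u = 3.5 gives g = 3.125, positive; keep [3.5, 4]
u = 3.75 gives g = 0.015625, positive; keep [3.75, 4]

[3.75, 4]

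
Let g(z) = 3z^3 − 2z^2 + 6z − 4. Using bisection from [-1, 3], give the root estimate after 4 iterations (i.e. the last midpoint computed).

0.75

z = 1 gives g = 3, positive; keep [-1, 1]
z = 0 gives g = -4, negative; keep [0, 1]
z = 0.5 gives g = -1.125, negative; keep [0.5, 1]
z = 0.75 gives g = 0.6406, positive; keep [0.5, 0.75]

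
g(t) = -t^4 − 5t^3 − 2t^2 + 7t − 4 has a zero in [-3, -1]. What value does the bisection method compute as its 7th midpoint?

-2.140625

g(-2) = -2 < 0, so the root lies in [-3, -2]
g(-2.5) = 5.0625 > 0, so the root lies in [-2.5, -2]
g(-2.25) = 1.449219 > 0, so the root lies in [-2.25, -2]
g(-2.125) = -0.3186 < 0, so the root lies in [-2.25, -2.125]
g(-2.1875) = 0.5571 > 0, so the root lies in [-2.1875, -2.125]
g(-2.15625) = 0.1169 > 0, so the root lies in [-2.15625, -2.125]
g(-2.140625) = -0.1015 < 0, so the root lies in [-2.15625, -2.140625]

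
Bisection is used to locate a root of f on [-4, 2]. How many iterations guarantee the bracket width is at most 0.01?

Width after n steps is 6/2^n. Need 2^n ≥ 6/0.01 = 600.
2^9 = 512 < 600 ≤ 2^10 = 1024, so n = 10.

10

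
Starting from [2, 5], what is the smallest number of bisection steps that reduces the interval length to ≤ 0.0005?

Width after n steps is 3/2^n. Need 2^n ≥ 3/0.0005 = 6000.
2^12 = 4096 < 6000 ≤ 2^13 = 8192, so n = 13.

13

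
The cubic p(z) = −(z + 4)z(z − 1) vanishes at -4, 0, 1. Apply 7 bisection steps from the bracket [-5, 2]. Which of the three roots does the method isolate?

m = -1.5, p(m) = -9.375 (−); new bracket [-5, -1.5]
m = -3.25, p(m) = -10.359375 (−); new bracket [-5, -3.25]
m = -4.125, p(m) = 2.642578 (+); new bracket [-4.125, -3.25]
m = -3.6875, p(m) = -5.4016 (−); new bracket [-4.125, -3.6875]
m = -3.90625, p(m) = -1.7967 (−); new bracket [-4.125, -3.90625]
m = -4.015625, p(m) = 0.3147 (+); new bracket [-4.015625, -3.90625]
m = -3.9609375, p(m) = -0.7676 (−); new bracket [-4.015625, -3.9609375]

-4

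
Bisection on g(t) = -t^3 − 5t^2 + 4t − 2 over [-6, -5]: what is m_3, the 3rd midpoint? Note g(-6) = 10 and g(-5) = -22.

midpoint -5.5: g = -8.875 < 0 → [-6, -5.5]
midpoint -5.75: g = -0.203125 < 0 → [-6, -5.75]
midpoint -5.875: g = 4.701172 > 0 → [-5.875, -5.75]

-5.875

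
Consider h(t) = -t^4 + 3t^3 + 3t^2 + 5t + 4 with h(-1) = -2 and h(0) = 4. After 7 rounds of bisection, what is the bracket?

[-0.796875, -0.7890625]

midpoint -0.5: h = 1.8125 > 0 → [-1, -0.5]
midpoint -0.75: h = 0.355469 > 0 → [-1, -0.75]
midpoint -0.875: h = -0.674072 < 0 → [-0.875, -0.75]
midpoint -0.8125: h = -0.127 < 0 → [-0.8125, -0.75]
midpoint -0.78125: h = 0.1218 > 0 → [-0.8125, -0.78125]
midpoint -0.796875: h = -0.0007 < 0 → [-0.796875, -0.78125]
midpoint -0.7890625: h = 0.061 > 0 → [-0.796875, -0.7890625]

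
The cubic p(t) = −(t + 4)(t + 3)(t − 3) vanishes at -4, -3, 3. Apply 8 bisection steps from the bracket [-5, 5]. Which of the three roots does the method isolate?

p(0) = 36 > 0, so the root lies in [0, 5]
p(2.5) = 17.875 > 0, so the root lies in [2.5, 5]
p(3.75) = -39.234375 < 0, so the root lies in [2.5, 3.75]
p(3.125) = -5.4551 < 0, so the root lies in [2.5, 3.125]
p(2.8125) = 7.4246 > 0, so the root lies in [2.8125, 3.125]
p(2.96875) = 1.2998 > 0, so the root lies in [2.96875, 3.125]
p(3.046875) = -1.9974 < 0, so the root lies in [2.96875, 3.046875]
p(3.0078125) = -0.3289 < 0, so the root lies in [2.96875, 3.0078125]

3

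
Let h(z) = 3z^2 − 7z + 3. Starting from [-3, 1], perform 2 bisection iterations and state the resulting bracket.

[0, 1]

z = -1 gives h = 13, positive; keep [-1, 1]
z = 0 gives h = 3, positive; keep [0, 1]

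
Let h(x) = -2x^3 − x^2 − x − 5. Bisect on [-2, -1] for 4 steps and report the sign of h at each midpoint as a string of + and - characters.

+--+

h(-1.5) = 1 > 0, so the root lies in [-1.5, -1]
h(-1.25) = -1.40625 < 0, so the root lies in [-1.5, -1.25]
h(-1.375) = -0.316406 < 0, so the root lies in [-1.5, -1.375]
h(-1.4375) = 0.312 > 0, so the root lies in [-1.4375, -1.375]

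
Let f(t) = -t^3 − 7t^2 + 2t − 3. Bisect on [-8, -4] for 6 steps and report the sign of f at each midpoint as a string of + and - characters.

--+-+-

midpoint -6: f = -51 < 0 → [-8, -6]
midpoint -7: f = -17 < 0 → [-8, -7]
midpoint -7.5: f = 10.125 > 0 → [-7.5, -7]
midpoint -7.25: f = -4.3594 < 0 → [-7.5, -7.25]
midpoint -7.375: f = 2.6465 > 0 → [-7.375, -7.25]
midpoint -7.3125: f = -0.9148 < 0 → [-7.375, -7.3125]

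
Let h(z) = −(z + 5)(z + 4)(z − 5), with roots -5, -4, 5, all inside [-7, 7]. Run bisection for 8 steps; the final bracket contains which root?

5

z = 0 gives h = 100, positive; keep [0, 7]
z = 3.5 gives h = 95.625, positive; keep [3.5, 7]
z = 5.25 gives h = -23.703125, negative; keep [3.5, 5.25]
z = 4.375 gives h = 49.0723, positive; keep [4.375, 5.25]
z = 4.8125 gives h = 16.2136, positive; keep [4.8125, 5.25]
z = 5.03125 gives h = -2.8311, negative; keep [4.8125, 5.03125]
z = 4.921875 gives h = 6.9158, positive; keep [4.921875, 5.03125]
z = 4.9765625 gives h = 2.099, positive; keep [4.9765625, 5.03125]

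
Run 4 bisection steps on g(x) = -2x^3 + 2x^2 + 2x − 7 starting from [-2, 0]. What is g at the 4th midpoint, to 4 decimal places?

midpoint -1: g = -5 < 0 → [-2, -1]
midpoint -1.5: g = 1.25 > 0 → [-1.5, -1]
midpoint -1.25: g = -2.46875 < 0 → [-1.5, -1.25]
midpoint -1.375: g = -0.7695 < 0 → [-1.5, -1.375]

-0.7695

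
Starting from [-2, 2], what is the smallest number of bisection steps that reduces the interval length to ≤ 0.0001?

Width after n steps is 4/2^n. Need 2^n ≥ 4/0.0001 = 40000.
2^15 = 32768 < 40000 ≤ 2^16 = 65536, so n = 16.

16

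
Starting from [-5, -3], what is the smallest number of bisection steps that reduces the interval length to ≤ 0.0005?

Width after n steps is 2/2^n. Need 2^n ≥ 2/0.0005 = 4000.
2^11 = 2048 < 4000 ≤ 2^12 = 4096, so n = 12.

12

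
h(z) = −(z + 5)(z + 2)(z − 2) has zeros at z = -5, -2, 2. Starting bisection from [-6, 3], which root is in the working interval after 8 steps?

midpoint -1.5: h = 6.125 > 0 → [-1.5, 3]
midpoint 0.75: h = 19.765625 > 0 → [0.75, 3]
midpoint 1.875: h = 3.330078 > 0 → [1.875, 3]
midpoint 2.4375: h = -14.4392 < 0 → [1.875, 2.4375]
midpoint 2.15625: h = -4.6474 < 0 → [1.875, 2.15625]
midpoint 2.015625: h = -0.4402 < 0 → [1.875, 2.015625]
midpoint 1.9453125: h = 1.4985 > 0 → [1.9453125, 2.015625]
midpoint 1.98046875: h = 0.5427 > 0 → [1.98046875, 2.015625]

2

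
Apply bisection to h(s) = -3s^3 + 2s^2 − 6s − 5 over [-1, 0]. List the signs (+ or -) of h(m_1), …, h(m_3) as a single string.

s = -0.5 gives h = -1.125, negative; keep [-1, -0.5]
s = -0.75 gives h = 1.890625, positive; keep [-0.75, -0.5]
s = -0.625 gives h = 0.263672, positive; keep [-0.625, -0.5]

-++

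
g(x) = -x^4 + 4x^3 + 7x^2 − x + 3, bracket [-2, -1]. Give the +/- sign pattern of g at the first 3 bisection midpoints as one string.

x = -1.5 gives g = 1.6875, positive; keep [-2, -1.5]
x = -1.75 gives g = -4.628906, negative; keep [-1.75, -1.5]
x = -1.625 gives g = -1.027588, negative; keep [-1.625, -1.5]

+--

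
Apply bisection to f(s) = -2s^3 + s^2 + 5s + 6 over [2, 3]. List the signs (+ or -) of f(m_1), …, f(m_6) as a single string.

m = 2.5, f(m) = -6.5 (−); new bracket [2, 2.5]
m = 2.25, f(m) = -0.46875 (−); new bracket [2, 2.25]
m = 2.125, f(m) = 1.949219 (+); new bracket [2.125, 2.25]
m = 2.1875, f(m) = 0.7876 (+); new bracket [2.1875, 2.25]
m = 2.21875, f(m) = 0.1714 (+); new bracket [2.21875, 2.25]
m = 2.234375, f(m) = -0.1456 (−); new bracket [2.21875, 2.234375]

--+++-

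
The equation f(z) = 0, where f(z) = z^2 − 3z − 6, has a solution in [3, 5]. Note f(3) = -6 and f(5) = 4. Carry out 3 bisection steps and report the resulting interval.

z = 4 gives f = -2, negative; keep [4, 5]
z = 4.5 gives f = 0.75, positive; keep [4, 4.5]
z = 4.25 gives f = -0.6875, negative; keep [4.25, 4.5]

[4.25, 4.5]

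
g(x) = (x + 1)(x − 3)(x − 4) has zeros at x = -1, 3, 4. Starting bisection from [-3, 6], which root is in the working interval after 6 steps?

-1

x = 1.5 gives g = 9.375, positive; keep [-3, 1.5]
x = -0.75 gives g = 4.453125, positive; keep [-3, -0.75]
x = -1.875 gives g = -25.060547, negative; keep [-1.875, -0.75]
x = -1.3125 gives g = -7.1594, negative; keep [-1.3125, -0.75]
x = -1.03125 gives g = -0.6338, negative; keep [-1.03125, -0.75]
x = -0.890625 gives g = 2.0811, positive; keep [-1.03125, -0.890625]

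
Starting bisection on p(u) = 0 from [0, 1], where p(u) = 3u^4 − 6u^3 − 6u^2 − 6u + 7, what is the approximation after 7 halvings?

0.6171875

p(0.5) = 1.9375 > 0, so the root lies in [0.5, 1]
p(0.75) = -2.457031 < 0, so the root lies in [0.5, 0.75]
p(0.625) = -0.10083 < 0, so the root lies in [0.5, 0.625]
p(0.5625) = 0.959 > 0, so the root lies in [0.5625, 0.625]
p(0.59375) = 0.4392 > 0, so the root lies in [0.59375, 0.625]
p(0.609375) = 0.1717 > 0, so the root lies in [0.609375, 0.625]
p(0.6171875) = 0.0361 > 0, so the root lies in [0.6171875, 0.625]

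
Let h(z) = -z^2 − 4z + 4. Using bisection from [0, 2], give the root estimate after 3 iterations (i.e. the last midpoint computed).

0.75

h(1) = -1 < 0, so the root lies in [0, 1]
h(0.5) = 1.75 > 0, so the root lies in [0.5, 1]
h(0.75) = 0.4375 > 0, so the root lies in [0.75, 1]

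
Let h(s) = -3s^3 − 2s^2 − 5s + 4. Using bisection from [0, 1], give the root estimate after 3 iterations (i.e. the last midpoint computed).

s = 0.5 gives h = 0.625, positive; keep [0.5, 1]
s = 0.75 gives h = -2.140625, negative; keep [0.5, 0.75]
s = 0.625 gives h = -0.638672, negative; keep [0.5, 0.625]

0.625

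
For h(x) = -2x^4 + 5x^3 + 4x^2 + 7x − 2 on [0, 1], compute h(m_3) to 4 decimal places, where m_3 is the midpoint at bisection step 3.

x = 0.5 gives h = 3, positive; keep [0, 0.5]
x = 0.25 gives h = 0.070312, positive; keep [0, 0.25]
x = 0.125 gives h = -1.053223, negative; keep [0.125, 0.25]

-1.0532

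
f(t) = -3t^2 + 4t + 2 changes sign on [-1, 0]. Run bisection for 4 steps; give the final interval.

[-0.4375, -0.375]

midpoint -0.5: f = -0.75 < 0 → [-0.5, 0]
midpoint -0.25: f = 0.8125 > 0 → [-0.5, -0.25]
midpoint -0.375: f = 0.078125 > 0 → [-0.5, -0.375]
midpoint -0.4375: f = -0.3242 < 0 → [-0.4375, -0.375]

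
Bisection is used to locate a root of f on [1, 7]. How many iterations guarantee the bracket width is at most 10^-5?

Width after n steps is 6/2^n. Need 2^n ≥ 6/10^-5 = 600000.
2^19 = 524288 < 600000 ≤ 2^20 = 1048576, so n = 20.

20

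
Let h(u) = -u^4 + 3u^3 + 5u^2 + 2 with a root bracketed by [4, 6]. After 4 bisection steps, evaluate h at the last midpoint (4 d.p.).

8.1150

u = 5 gives h = -123, negative; keep [4, 5]
u = 4.5 gives h = -33.4375, negative; keep [4, 4.5]
u = 4.25 gives h = -3.644531, negative; keep [4, 4.25]
u = 4.125 gives h = 8.115, positive; keep [4.125, 4.25]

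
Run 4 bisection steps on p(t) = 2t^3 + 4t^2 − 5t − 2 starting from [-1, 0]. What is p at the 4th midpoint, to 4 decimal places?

midpoint -0.5: p = 1.25 > 0 → [-0.5, 0]
midpoint -0.25: p = -0.53125 < 0 → [-0.5, -0.25]
midpoint -0.375: p = 0.332031 > 0 → [-0.375, -0.25]
midpoint -0.3125: p = -0.1079 < 0 → [-0.375, -0.3125]

-0.1079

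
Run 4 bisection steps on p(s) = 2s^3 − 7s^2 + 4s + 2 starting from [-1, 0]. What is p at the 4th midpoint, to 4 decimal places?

0.0054

s = -0.5 gives p = -2, negative; keep [-0.5, 0]
s = -0.25 gives p = 0.53125, positive; keep [-0.5, -0.25]
s = -0.375 gives p = -0.589844, negative; keep [-0.375, -0.25]
s = -0.3125 gives p = 0.0054, positive; keep [-0.375, -0.3125]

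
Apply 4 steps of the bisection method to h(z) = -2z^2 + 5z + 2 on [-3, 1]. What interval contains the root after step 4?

h(-1) = -5 < 0, so the root lies in [-1, 1]
h(0) = 2 > 0, so the root lies in [-1, 0]
h(-0.5) = -1 < 0, so the root lies in [-0.5, 0]
h(-0.25) = 0.625 > 0, so the root lies in [-0.5, -0.25]

[-0.5, -0.25]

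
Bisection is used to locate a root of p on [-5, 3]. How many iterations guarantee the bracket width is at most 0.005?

Width after n steps is 8/2^n. Need 2^n ≥ 8/0.005 = 1600.
2^10 = 1024 < 1600 ≤ 2^11 = 2048, so n = 11.

11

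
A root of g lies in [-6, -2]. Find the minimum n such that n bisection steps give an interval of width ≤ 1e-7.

Width after n steps is 4/2^n. Need 2^n ≥ 4/1e-7 = 40000000.
2^25 = 33554432 < 40000000 ≤ 2^26 = 67108864, so n = 26.

26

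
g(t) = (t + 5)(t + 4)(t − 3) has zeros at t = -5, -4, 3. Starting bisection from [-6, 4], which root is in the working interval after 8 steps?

3

m = -1, g(m) = -48 (−); new bracket [-1, 4]
m = 1.5, g(m) = -53.625 (−); new bracket [1.5, 4]
m = 2.75, g(m) = -13.078125 (−); new bracket [2.75, 4]
m = 3.375, g(m) = 23.1621 (+); new bracket [2.75, 3.375]
m = 3.0625, g(m) = 3.5588 (+); new bracket [2.75, 3.0625]
m = 2.90625, g(m) = -5.119 (−); new bracket [2.90625, 3.0625]
m = 2.984375, g(m) = -0.8713 (−); new bracket [2.984375, 3.0625]
m = 3.0234375, g(m) = 1.3208 (+); new bracket [2.984375, 3.0234375]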